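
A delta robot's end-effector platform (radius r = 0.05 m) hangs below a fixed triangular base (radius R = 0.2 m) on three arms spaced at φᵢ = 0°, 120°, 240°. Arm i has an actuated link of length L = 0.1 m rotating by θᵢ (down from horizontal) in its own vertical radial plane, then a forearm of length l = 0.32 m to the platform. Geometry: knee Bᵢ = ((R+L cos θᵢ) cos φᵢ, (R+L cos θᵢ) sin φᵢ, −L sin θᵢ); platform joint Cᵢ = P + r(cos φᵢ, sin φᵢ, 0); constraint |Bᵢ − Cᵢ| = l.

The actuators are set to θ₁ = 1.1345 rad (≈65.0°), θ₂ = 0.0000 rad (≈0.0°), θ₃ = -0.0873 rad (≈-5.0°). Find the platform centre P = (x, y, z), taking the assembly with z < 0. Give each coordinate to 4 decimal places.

centre 1 = (0.1923·cos0.0°, 0.1923·sin0.0°, -0.0906) = (0.1923, 0.0000, -0.0906)
centre 2 = (0.2500·cos120.0°, 0.2500·sin120.0°, 0.0000) = (-0.1250, 0.2165, 0.0000)
φ3=240.0°: virtual centre (-0.1248, -0.2162, 0.0087), radius l
eliminate P² terms by subtracting sphere 1 from 2 and 3
plane₁₂: -0.6345x+0.4330y+0.1813z = 0.0173
det = 0.5489;  x = -0.0272+0.2995z,  y = 0.0001+0.0203z
sphere 1 gives Az²+Bz+C=0 with A=1.0901, B=0.0498, C=-0.0460;  B²−4AC=0.2031;  roots -0.2296, 0.1839;  negative root z = -0.2296
x = -0.0960, y = -0.0045

(-0.0960, -0.0045, -0.2296)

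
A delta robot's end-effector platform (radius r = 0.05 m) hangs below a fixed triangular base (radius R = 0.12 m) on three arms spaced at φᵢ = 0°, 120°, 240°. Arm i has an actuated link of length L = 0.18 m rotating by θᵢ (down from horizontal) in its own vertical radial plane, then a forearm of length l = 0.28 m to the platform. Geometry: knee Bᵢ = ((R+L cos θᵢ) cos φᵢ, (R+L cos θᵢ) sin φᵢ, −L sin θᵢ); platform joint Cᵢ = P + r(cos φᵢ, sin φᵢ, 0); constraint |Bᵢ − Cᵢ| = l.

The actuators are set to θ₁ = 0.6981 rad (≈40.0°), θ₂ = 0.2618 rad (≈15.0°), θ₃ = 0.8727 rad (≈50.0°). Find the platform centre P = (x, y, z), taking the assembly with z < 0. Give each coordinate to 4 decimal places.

(-0.0154, 0.0753, -0.2670)

arm 1 at φ=0.0°: e+L cos θ1 = 0.2079;  S1 = (0.2079, 0.0000, -0.1157)
S2 = (0.2439·cos120.0°, 0.2439·sin120.0°, -0.0466) = (-0.1219, 0.2112, -0.0466)
φ3=240.0°: virtual centre (-0.0928, -0.1608, -0.1379), radius l
eliminate P² terms by subtracting sphere 1 from 2 and 3
[-0.6596 0.4224 0.1382]·P = 0.0050;  [-0.6015 -0.3216 -0.0444]·P = -0.0031
det = 0.4662;  x = -0.0007+0.0551z,  y = 0.0109+-0.2411z
into |P−S₁|² = l²: 1.0612z² + 0.2031z + -0.0214 = 0;  Δ = 0.1321;  z = -0.2670 or 0.0755 → z<0 root = -0.2670
x = -0.0154, y = 0.0753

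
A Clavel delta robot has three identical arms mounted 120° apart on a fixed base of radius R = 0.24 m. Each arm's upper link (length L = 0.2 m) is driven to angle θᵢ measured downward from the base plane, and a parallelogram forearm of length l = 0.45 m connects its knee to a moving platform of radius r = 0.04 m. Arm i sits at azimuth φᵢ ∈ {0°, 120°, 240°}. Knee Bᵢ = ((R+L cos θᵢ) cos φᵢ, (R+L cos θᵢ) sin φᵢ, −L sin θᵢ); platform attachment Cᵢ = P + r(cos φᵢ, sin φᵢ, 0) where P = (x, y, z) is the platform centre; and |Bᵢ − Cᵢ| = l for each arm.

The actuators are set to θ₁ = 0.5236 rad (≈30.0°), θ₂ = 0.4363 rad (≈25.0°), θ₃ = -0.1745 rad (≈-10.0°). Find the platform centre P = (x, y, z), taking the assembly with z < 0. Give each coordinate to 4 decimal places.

O1 = (0.3732·cos0.0°, 0.3732·sin0.0°, -0.1000) = (0.3732, 0.0000, -0.1000)
arm 2 at φ=120.0°: (R−r)+L cos θ2 = 0.3813;  O2 = (-0.1906, 0.3302, -0.0845)
arm 3 at φ=240.0°: (R−r)+L cos θ3 = 0.3970;  O3 = (-0.1985, -0.3438, 0.0347)
eliminate P² terms by subtracting sphere 1 from 2 and 3
plane₁₂: -1.1277x+0.6604y+0.0310z = 0.0032
det = 1.5304;  x = -0.0055+0.1302z,  y = -0.0046+0.1754z
quadratic in z: (1.0477)z²+(0.0998)z+(-0.0490)=0, √Δ=0.4641 → z ∈ {-0.2691, 0.1739}; z = -0.2691 (taking z<0)
x = -0.0406, y = -0.0518

(-0.0406, -0.0518, -0.2691)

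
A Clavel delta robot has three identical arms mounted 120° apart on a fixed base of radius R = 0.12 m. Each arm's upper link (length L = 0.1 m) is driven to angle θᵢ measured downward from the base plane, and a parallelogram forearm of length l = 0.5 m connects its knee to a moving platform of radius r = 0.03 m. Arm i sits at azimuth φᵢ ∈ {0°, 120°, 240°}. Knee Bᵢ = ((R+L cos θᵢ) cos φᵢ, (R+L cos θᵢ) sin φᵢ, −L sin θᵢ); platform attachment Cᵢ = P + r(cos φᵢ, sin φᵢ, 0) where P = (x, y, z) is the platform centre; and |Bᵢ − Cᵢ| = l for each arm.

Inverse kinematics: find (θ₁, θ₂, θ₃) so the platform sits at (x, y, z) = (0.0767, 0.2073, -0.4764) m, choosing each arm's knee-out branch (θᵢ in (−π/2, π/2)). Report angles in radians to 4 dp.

θ₁ = 0.3493, θ₂ = 0.0873, θ₃ = 1.3961

φ1=0.0° → target in arm frame (0.0767, 0.2073)
  A=0.0133, B=-0.4764, C=(l²−L²−A²−y'²−z²)/(2L)=-0.1505
  θ1 = atan2(B,A) + arccos(C/0.4766) = 0.3493
rotate P by −φ2: (0.1412, -0.1701, -0.4764)
  A=-0.0512, B=-0.4764, C=(l²−L²−A²−y'²−z²)/(2L)=-0.0925
  γ=atan2(-0.4764,-0.0512)=-1.6778;  ψ=arccos(-0.1931)=1.7651;  θ2=γ+ψ≈0.0873
rotate P by −φ3: (-0.2179, -0.0372, -0.4764)
  e−x'=0.3079;  (l²−L²−(e−x')²−y'²−z²)/2L = -0.4157
  √(A²+B²)=0.5672;  θ3 = -0.9971+2.3932 ≈ 1.3961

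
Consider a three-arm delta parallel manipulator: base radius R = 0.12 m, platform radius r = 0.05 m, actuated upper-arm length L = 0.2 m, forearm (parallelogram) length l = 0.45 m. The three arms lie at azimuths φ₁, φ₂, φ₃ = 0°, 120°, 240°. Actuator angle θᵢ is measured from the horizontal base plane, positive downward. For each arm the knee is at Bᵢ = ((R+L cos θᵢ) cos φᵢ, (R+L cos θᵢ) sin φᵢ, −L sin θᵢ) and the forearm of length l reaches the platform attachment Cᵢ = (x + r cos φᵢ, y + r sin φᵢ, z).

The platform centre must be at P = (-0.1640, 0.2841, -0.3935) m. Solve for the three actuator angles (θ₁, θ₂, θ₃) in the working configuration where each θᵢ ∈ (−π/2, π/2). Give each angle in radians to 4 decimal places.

φ1=0.0° → target in arm frame (-0.1640, 0.2841)
  A=0.2340, B=-0.3935, C=(l²−L²−A²−y'²−z²)/(2L)=-0.3195
  √(A²+B²)=0.4578;  θ1 = -1.0343+2.3433 ≈ 1.3090
rotate P by −φ2: (0.3280, 0.0000, -0.3935)
  A=-0.2580, B=-0.3935, C=(l²−L²−A²−y'²−z²)/(2L)=-0.1473
  θ2 = atan2(B,A) + arccos(C/0.4706) = -0.2620
arm 3 (φ=240.0°): x'=-0.1640, y'=-0.2841
  A cos θ + B sin θ = C:  0.2340·cos θ + -0.3935·sin θ = -0.3195
  √(A²+B²)=0.4578;  θ3 = -1.0342+2.3433 ≈ 1.3091

θ₁ = 1.3090, θ₂ = -0.2620, θ₃ = 1.3091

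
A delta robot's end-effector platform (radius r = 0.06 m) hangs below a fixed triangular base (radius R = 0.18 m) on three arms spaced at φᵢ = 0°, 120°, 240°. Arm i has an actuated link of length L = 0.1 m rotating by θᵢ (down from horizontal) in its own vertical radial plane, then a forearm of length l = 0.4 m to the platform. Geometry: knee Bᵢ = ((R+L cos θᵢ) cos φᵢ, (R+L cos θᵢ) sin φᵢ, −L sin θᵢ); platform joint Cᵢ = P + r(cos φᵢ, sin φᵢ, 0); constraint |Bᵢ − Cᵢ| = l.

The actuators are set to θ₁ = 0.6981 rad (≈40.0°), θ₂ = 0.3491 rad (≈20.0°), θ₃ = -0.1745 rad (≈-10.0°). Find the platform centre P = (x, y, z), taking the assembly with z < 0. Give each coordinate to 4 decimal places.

φ1=0.0°: virtual centre (0.1966, 0.0000, -0.0643), radius l
arm 2 at φ=120.0°: e+L cos θ2 = 0.2140;  S2 = (-0.1070, 0.1853, -0.0342)
S3 = (0.2185·cos240.0°, 0.2185·sin240.0°, 0.0174) = (-0.1092, -0.1892, 0.0174)
subtract pairs → two planes through P
linear system: -0.6072x+0.3706y = 0.0042−0.0601z; -0.6117x+-0.3784y = 0.0052−0.1633z
Cramer: x(z) = -0.0077+0.1824z;  y(z) = -0.0014+0.1366z
into |P−S₁|² = l²: 1.0519z² + 0.0536z + -0.1141 = 0;  Δ = 0.4831;  z = -0.3558 or 0.3049 → z<0 root = -0.3558
x = -0.0726, y = -0.0500

(-0.0726, -0.0500, -0.3558)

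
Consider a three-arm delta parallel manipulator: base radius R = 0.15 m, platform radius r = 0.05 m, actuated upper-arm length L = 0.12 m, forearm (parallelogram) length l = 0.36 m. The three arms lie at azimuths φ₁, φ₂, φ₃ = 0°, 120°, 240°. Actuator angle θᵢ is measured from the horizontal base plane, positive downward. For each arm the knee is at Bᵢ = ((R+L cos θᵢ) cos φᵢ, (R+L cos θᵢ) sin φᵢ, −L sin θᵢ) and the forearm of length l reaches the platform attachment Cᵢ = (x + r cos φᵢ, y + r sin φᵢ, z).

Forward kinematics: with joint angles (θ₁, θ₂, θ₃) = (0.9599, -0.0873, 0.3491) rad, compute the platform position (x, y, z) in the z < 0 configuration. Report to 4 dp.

(-0.1122, 0.0447, -0.3188)

φ1=0.0°: virtual centre (0.1688, 0.0000, -0.0983), radius l
φ2=120.0°: virtual centre (-0.1098, 0.1901, 0.0105), radius l
S3 = (0.2128·cos240.0°, 0.2128·sin240.0°, -0.0410) = (-0.1064, -0.1843, -0.0410)
|S₂|²−|S₁|² = 0.0101;  |S₃|²−|S₁|² = 0.0088
[-0.5572 0.3803 0.2175]·P = 0.0101;  [-0.5504 -0.3685 0.1145]·P = 0.0088
Cramer: x(z) = -0.0171+0.2983z;  y(z) = 0.0017-0.1349z
into |P−S₁|² = l²: 1.1072z² + 0.0852z + -0.0854 = 0;  Δ = 0.3854;  z = -0.3188 or 0.2419 → z<0 root = -0.3188
x = -0.1122, y = 0.0447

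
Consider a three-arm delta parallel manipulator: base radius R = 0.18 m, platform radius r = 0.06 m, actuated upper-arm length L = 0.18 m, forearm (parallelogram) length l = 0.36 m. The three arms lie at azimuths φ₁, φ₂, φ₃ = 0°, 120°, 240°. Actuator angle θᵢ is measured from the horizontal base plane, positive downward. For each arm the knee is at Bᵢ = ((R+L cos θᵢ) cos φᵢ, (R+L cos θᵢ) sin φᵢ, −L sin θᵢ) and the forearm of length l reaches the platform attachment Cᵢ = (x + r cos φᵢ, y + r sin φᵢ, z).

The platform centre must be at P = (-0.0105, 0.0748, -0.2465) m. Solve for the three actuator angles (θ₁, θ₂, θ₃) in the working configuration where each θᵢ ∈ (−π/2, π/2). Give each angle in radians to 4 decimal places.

arm 1 (φ=0.0°): x'=-0.0105, y'=0.0748
  A cos θ + B sin θ = C:  0.1305·cos θ + -0.2465·sin θ = 0.0384
  θ1 = atan2(B,A) + arccos(C/0.2789) = 0.3489
φ2=120.0° → target in arm frame (0.0700, -0.0283)
  A cos θ + B sin θ = C:  0.0500·cos θ + -0.2465·sin θ = 0.0921
  √(A²+B²)=0.2515;  θ2 = -1.3708+1.1961 ≈ -0.1747
arm 3 (φ=240.0°): x'=-0.0595, y'=-0.0465
  A=0.1795, B=-0.2465, C=(l²−L²−A²−y'²−z²)/(2L)=0.0057
  √(A²+B²)=0.3049;  θ3 = -0.9413+1.5522 ≈ 0.6108

θ₁ = 0.3489, θ₂ = -0.1747, θ₃ = 0.6108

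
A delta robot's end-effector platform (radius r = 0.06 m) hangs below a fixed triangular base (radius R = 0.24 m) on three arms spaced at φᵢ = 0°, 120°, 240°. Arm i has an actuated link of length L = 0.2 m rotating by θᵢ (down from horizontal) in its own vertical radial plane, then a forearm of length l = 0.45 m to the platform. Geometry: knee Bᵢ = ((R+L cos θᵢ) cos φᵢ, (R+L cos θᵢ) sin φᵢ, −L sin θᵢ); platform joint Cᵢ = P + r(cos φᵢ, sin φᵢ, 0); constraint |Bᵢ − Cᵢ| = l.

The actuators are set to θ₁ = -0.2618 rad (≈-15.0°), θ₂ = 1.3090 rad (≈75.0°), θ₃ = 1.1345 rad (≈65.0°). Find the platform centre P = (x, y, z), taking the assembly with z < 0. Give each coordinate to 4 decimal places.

(0.2249, -0.0326, -0.3719)

arm 1 at φ=0.0°: (R−r)+L cos θ1 = 0.3732;  centre 1 = (0.3732, 0.0000, 0.0518)
centre 2 = (0.2318·cos120.0°, 0.2318·sin120.0°, -0.1932) = (-0.1159, 0.2007, -0.1932)
centre 3 = (0.2645·cos240.0°, 0.2645·sin240.0°, -0.1813) = (-0.1323, -0.2291, -0.1813)
eliminate P² terms by subtracting sphere 1 from 2 and 3
linear system: -0.9781x+0.4014y = -0.0509−-0.4899z; -1.0109x+-0.4582y = -0.0391−-0.4661z
det = 0.8539;  x = 0.0457+-0.4819z,  y = -0.0155+0.0461z
into |P−centre ₁|² = l²: 1.2344z² + 0.2107z + -0.0923 = 0;  Δ = 0.5003;  z = -0.3719 or 0.2012 → z<0 root = -0.3719
x = 0.2249, y = -0.0326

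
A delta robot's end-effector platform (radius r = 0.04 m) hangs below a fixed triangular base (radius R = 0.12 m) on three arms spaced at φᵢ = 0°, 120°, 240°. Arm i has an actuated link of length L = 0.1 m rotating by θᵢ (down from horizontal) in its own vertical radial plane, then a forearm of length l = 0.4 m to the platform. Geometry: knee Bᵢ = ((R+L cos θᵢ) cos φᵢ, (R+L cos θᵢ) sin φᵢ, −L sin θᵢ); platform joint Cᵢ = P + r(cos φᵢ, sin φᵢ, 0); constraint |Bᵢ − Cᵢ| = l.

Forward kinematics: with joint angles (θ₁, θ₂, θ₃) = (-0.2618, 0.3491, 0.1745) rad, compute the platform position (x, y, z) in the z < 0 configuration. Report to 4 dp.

(0.0704, -0.0215, -0.3592)

centre 1 = (0.1766·cos0.0°, 0.1766·sin0.0°, 0.0259) = (0.1766, 0.0000, 0.0259)
φ2=120.0°: virtual centre (-0.0870, 0.1507, -0.0342), radius l
centre 3 = (0.1785·cos240.0°, 0.1785·sin240.0°, -0.0174) = (-0.0892, -0.1546, -0.0174)
|centre ₂|²−|centre ₁|² = -0.0004;  |centre ₃|²−|centre ₁|² = 0.0003
plane₁₂: -0.5272x+0.3013y+-0.1202z = -0.0004
Cramer: x(z) = 0.0001-0.1956z;  y(z) = -0.0012+0.0566z
sphere 1 gives Az²+Bz+C=0 with A=1.0415, B=0.0171, C=-0.1282;  B²−4AC=0.5343;  roots -0.3592, 0.3427;  negative root z = -0.3592
x = 0.0704, y = -0.0215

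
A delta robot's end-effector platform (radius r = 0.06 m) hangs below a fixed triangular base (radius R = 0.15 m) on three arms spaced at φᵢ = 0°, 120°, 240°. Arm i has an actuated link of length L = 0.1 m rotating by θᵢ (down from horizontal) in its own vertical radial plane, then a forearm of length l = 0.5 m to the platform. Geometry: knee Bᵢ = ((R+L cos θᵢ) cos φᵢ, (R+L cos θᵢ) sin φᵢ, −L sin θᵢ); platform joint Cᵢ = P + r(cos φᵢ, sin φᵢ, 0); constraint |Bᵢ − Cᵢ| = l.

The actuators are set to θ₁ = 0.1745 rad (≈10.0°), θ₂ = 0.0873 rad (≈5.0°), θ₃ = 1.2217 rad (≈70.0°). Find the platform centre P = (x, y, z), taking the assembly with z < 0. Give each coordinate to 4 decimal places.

(0.0900, 0.1809, -0.4730)

O1 = (0.1885·cos0.0°, 0.1885·sin0.0°, -0.0174) = (0.1885, 0.0000, -0.0174)
φ2=120.0°: virtual centre (-0.0948, 0.1642, -0.0087), radius l
φ3=240.0°: virtual centre (-0.0621, -0.1076, -0.0940), radius l
subtract pairs → two planes through P
[-0.5666 0.3284 0.0173]·P = 0.0002;  [-0.5012 -0.2151 -0.1532]·P = -0.0116
Cramer: x(z) = 0.0131-0.1627z;  y(z) = 0.0232-0.3332z
quadratic in z: (1.1375)z²+(0.0763)z+(-0.2184)=0, √Δ=0.9998 → z ∈ {-0.4730, 0.4059}; z = -0.4730 (taking z<0)
x = 0.0900, y = 0.1809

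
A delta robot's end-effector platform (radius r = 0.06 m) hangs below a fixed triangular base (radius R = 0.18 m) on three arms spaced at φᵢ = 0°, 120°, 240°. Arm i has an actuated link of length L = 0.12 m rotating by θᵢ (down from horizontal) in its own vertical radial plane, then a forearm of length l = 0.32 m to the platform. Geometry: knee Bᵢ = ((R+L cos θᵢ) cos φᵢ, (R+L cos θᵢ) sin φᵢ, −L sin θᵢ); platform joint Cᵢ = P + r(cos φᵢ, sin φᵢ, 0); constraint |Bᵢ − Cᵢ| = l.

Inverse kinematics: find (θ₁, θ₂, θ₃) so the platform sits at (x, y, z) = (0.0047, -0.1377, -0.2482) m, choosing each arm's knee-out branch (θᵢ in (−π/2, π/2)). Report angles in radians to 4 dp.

rotate P by −φ1: (0.0047, -0.1377, -0.2482)
  A=0.1153, B=-0.2482, C=(l²−L²−A²−y'²−z²)/(2L)=-0.0244
  θ1 = atan2(B,A) + arccos(C/0.2737) = 0.5242
φ2=120.0° → target in arm frame (-0.1216, 0.0648)
  A=0.2416, B=-0.2482, C=(l²−L²−A²−y'²−z²)/(2L)=-0.1507
  γ=atan2(-0.2482,0.2416)=-0.7989;  ψ=arccos(-0.4351)=2.0210;  θ2=γ+ψ≈1.2221
φ3=240.0° → target in arm frame (0.1169, 0.0729)
  A=0.0031, B=-0.2482, C=(l²−L²−A²−y'²−z²)/(2L)=0.0878
  γ=atan2(-0.2482,0.0031)=-1.5583;  ψ=arccos(0.3537)=1.2093;  θ3=γ+ψ≈-0.3490

θ₁ = 0.5242, θ₂ = 1.2221, θ₃ = -0.3490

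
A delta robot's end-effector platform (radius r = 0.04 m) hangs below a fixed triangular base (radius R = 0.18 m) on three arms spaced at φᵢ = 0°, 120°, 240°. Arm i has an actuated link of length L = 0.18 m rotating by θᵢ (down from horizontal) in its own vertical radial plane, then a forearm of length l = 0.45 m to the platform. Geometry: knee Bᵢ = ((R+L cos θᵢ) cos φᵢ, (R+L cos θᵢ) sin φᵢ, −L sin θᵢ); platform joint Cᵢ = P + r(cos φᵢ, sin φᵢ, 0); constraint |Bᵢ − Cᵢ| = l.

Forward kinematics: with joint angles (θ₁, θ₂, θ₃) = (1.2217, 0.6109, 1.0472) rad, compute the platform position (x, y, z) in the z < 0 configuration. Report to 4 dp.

S1 = (0.2016·cos0.0°, 0.2016·sin0.0°, -0.1691) = (0.2016, 0.0000, -0.1691)
φ2=120.0°: virtual centre (-0.1437, 0.2489, -0.1032), radius l
φ3=240.0°: virtual centre (-0.1150, -0.1992, -0.1559), radius l
|S₂|²−|S₁|² = 0.0240;  |S₃|²−|S₁|² = 0.0080
plane₁₂: -0.6906x+0.4979y+0.1318z = 0.0240
det = 0.5903;  x = -0.0229+0.1113z,  y = 0.0165+-0.1103z
into |P−S₁|² = l²: 1.0246z² + 0.2847z + -0.1232 = 0;  Δ = 0.5860;  z = -0.5125 or 0.2347 → z<0 root = -0.5125
x = -0.0800, y = 0.0730

(-0.0800, 0.0730, -0.5125)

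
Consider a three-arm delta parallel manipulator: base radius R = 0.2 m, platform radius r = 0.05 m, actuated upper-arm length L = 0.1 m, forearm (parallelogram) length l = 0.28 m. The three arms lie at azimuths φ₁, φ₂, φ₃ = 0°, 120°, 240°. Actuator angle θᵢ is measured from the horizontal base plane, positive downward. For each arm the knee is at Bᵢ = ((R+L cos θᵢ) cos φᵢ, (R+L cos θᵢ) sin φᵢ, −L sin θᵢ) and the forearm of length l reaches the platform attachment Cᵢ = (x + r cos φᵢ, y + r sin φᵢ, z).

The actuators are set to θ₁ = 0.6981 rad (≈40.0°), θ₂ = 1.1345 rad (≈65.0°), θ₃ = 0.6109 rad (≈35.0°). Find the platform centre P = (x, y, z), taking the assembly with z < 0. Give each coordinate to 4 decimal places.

(0.0157, -0.0392, -0.2442)

O1 = (0.2266·cos0.0°, 0.2266·sin0.0°, -0.0643) = (0.2266, 0.0000, -0.0643)
arm 2 at φ=120.0°: (R−r)+L cos θ2 = 0.1923;  O2 = (-0.0961, 0.1665, -0.0906)
φ3=240.0°: virtual centre (-0.1160, -0.2008, -0.0574), radius l
subtract pairs → two planes through P
[-0.6455 0.3330 -0.0527]·P = -0.0103;  [-0.6851 -0.4017 0.0138]·P = 0.0016
Cramer: x(z) = 0.0074-0.0340z;  y(z) = -0.0166+0.0924z
quadratic in z: (1.0097)z²+(0.1404)z+(-0.0259)=0, √Δ=0.3528 → z ∈ {-0.2442, 0.1052}; z = -0.2442 (taking z<0)
x = 0.0157, y = -0.0392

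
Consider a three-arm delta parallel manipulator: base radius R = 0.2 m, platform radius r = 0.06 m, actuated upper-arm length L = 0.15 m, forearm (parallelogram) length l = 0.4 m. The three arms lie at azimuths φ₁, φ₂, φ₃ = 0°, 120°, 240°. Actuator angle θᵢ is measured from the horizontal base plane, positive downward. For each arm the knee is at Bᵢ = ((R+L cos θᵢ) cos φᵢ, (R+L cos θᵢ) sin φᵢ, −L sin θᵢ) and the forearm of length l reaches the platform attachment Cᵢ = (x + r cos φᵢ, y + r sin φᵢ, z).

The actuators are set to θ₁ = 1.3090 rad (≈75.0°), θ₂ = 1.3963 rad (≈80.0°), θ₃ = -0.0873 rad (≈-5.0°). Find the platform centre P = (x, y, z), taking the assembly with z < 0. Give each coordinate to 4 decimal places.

arm 1 at φ=0.0°: ρ1 = 0.1788;  O1 = (0.1788, 0.0000, -0.1449)
arm 2 at φ=120.0°: ρ2 = 0.1660;  O2 = (-0.0830, 0.1438, -0.1477)
φ3=240.0°: virtual centre (-0.1447, -0.2507, 0.0131), radius l
eliminate P² terms by subtracting sphere 1 from 2 and 3
plane₁₂: -0.5237x+0.2876y+-0.0057z = -0.0036
Cramer: x(z) = -0.0159+0.1962z;  y(z) = -0.0413+0.3770z
quadratic in z: (1.1806)z²+(0.1822)z+(-0.0994)=0, √Δ=0.7090 → z ∈ {-0.3774, 0.2231}; z = -0.3774 (taking z<0)
x = -0.0899, y = -0.1836

(-0.0899, -0.1836, -0.3774)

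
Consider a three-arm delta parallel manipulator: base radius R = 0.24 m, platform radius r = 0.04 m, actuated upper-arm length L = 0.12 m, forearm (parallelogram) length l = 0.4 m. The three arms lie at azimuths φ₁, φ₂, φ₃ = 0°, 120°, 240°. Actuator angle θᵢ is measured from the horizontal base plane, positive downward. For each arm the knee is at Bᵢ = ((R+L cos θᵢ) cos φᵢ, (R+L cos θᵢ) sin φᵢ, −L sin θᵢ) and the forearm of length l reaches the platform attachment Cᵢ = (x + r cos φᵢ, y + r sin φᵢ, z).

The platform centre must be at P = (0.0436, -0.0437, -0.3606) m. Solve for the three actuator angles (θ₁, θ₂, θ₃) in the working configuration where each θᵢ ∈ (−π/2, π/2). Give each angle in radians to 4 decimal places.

θ₁ = 0.5240, θ₂ = 1.1345, θ₃ = 0.6983

arm 1 (φ=0.0°): x'=0.0436, y'=-0.0437
  A=0.1564, B=-0.3606, C=(l²−L²−A²−y'²−z²)/(2L)=-0.0450
  √(A²+B²)=0.3931;  θ1 = -1.1616+1.6856 ≈ 0.5240
arm 2 (φ=120.0°): x'=-0.0596, y'=-0.0159
  A=0.2596, B=-0.3606, C=(l²−L²−A²−y'²−z²)/(2L)=-0.2171
  θ2 = atan2(B,A) + arccos(C/0.4444) = 1.1345
arm 3 (φ=240.0°): x'=0.0160, y'=0.0596
  A=0.1840, B=-0.3606, C=(l²−L²−A²−y'²−z²)/(2L)=-0.0909
  θ3 = atan2(B,A) + arccos(C/0.4048) = 0.6983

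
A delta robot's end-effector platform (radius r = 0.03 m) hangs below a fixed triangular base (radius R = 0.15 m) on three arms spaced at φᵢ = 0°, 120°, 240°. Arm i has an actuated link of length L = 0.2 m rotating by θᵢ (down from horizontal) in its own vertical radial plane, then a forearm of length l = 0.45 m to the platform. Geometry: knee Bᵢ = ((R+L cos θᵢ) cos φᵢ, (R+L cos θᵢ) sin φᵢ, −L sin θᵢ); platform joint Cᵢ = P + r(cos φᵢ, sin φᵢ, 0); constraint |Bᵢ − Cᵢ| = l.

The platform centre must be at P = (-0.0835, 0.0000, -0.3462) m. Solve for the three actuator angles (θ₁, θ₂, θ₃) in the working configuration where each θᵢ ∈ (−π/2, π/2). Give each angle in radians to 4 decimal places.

θ₁ = 0.5237, θ₂ = 0.0000, θ₃ = 0.0000

φ1=0.0° → target in arm frame (-0.0835, 0.0000)
  e−x'=0.2035;  (l²−L²−(e−x')²−y'²−z²)/2L = 0.0031
  √(A²+B²)=0.4016;  θ1 = -1.0394+1.5631 ≈ 0.5237
arm 2 (φ=120.0°): x'=0.0417, y'=0.0723
  A cos θ + B sin θ = C:  0.0783·cos θ + -0.3462·sin θ = 0.0782
  θ2 = atan2(B,A) + arccos(C/0.3549) = 0.0000
rotate P by −φ3: (0.0418, -0.0723, -0.3462)
  e−x'=0.0782;  (l²−L²−(e−x')²−y'²−z²)/2L = 0.0782
  θ3 = atan2(B,A) + arccos(C/0.3549) = 0.0000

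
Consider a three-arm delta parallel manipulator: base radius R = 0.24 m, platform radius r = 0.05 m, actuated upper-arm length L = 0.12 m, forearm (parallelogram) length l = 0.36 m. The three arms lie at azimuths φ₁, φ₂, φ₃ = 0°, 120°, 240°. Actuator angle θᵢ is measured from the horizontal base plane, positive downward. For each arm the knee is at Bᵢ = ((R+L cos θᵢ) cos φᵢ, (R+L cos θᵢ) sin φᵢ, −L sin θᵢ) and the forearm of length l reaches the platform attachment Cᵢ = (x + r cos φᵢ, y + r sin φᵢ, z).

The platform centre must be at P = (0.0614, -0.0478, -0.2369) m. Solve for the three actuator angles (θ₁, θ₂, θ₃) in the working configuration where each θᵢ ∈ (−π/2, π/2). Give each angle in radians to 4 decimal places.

θ₁ = -0.1743, θ₂ = 0.9597, θ₃ = 0.3491

arm 1 (φ=0.0°): x'=0.0614, y'=-0.0478
  e−x'=0.1286;  (l²−L²−(e−x')²−y'²−z²)/2L = 0.1677
  γ=atan2(-0.2369,0.1286)=-1.0735;  ψ=arccos(0.6223)=0.8992;  θ1=γ+ψ≈-0.1743
φ2=120.0° → target in arm frame (-0.0721, -0.0293)
  A=0.2621, B=-0.2369, C=(l²−L²−A²−y'²−z²)/(2L)=-0.0436
  γ=atan2(-0.2369,0.2621)=-0.7349;  ψ=arccos(-0.1235)=1.6946;  θ2=γ+ψ≈0.9597
φ3=240.0° → target in arm frame (0.0107, 0.0771)
  A cos θ + B sin θ = C:  0.1793·cos θ + -0.2369·sin θ = 0.0875
  γ=atan2(-0.2369,0.1793)=-0.9229;  ψ=arccos(0.2943)=1.2720;  θ3=γ+ψ≈0.3491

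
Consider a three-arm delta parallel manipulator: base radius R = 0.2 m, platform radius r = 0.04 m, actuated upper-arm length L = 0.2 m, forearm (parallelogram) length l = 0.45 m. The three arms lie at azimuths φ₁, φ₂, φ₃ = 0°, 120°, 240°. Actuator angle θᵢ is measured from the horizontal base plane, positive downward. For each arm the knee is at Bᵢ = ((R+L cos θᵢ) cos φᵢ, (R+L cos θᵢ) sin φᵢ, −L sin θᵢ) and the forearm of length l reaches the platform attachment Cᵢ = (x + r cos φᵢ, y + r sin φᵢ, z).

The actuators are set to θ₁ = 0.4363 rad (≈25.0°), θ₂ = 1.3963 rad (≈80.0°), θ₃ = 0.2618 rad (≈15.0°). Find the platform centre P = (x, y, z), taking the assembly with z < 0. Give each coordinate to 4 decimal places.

O1 = (0.3413·cos0.0°, 0.3413·sin0.0°, -0.0845) = (0.3413, 0.0000, -0.0845)
O2 = (0.1947·cos120.0°, 0.1947·sin120.0°, -0.1970) = (-0.0974, 0.1686, -0.1970)
arm 3 at φ=240.0°: ρ3 = 0.3532;  O3 = (-0.1766, -0.3059, -0.0518)
subtract pairs → two planes through P
[-0.8773 0.3373 -0.2249]·P = -0.0469;  [-1.0357 -0.6117 0.0655]·P = 0.0038
Cramer: x(z) = 0.0309-0.1303z;  y(z) = -0.0586+0.3278z
into |P−O₁|² = l²: 1.1244z² + 0.2115z + -0.0956 = 0;  Δ = 0.4748;  z = -0.4005 or 0.2123 → z<0 root = -0.4005
x = 0.0831, y = -0.1899

(0.0831, -0.1899, -0.4005)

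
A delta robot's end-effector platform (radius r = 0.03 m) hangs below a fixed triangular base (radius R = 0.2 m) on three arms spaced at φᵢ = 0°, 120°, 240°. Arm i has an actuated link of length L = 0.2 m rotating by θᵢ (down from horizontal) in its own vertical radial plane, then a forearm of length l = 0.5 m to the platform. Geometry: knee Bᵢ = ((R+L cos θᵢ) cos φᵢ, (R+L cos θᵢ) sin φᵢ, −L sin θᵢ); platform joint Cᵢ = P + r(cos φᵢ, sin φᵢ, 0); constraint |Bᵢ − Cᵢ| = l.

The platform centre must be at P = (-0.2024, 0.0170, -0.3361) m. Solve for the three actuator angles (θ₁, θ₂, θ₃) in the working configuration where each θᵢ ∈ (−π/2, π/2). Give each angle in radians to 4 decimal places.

arm 1 (φ=0.0°): x'=-0.2024, y'=0.0170
  A cos θ + B sin θ = C:  0.3724·cos θ + -0.3361·sin θ = -0.1048
  γ=atan2(-0.3361,0.3724)=-0.7342;  ψ=arccos(-0.2090)=1.7813;  θ1=γ+ψ≈1.0471
arm 2 (φ=120.0°): x'=0.1159, y'=0.1668
  e−x'=0.0541;  (l²−L²−(e−x')²−y'²−z²)/2L = 0.1657
  θ2 = atan2(B,A) + arccos(C/0.3404) = -0.3490
φ3=240.0° → target in arm frame (0.0865, -0.1838)
  A cos θ + B sin θ = C:  0.0835·cos θ + -0.3361·sin θ = 0.1407
  γ=atan2(-0.3361,0.0835)=-1.3272;  ψ=arccos(0.4063)=1.1524;  θ3=γ+ψ≈-0.1748

θ₁ = 1.0471, θ₂ = -0.3490, θ₃ = -0.1748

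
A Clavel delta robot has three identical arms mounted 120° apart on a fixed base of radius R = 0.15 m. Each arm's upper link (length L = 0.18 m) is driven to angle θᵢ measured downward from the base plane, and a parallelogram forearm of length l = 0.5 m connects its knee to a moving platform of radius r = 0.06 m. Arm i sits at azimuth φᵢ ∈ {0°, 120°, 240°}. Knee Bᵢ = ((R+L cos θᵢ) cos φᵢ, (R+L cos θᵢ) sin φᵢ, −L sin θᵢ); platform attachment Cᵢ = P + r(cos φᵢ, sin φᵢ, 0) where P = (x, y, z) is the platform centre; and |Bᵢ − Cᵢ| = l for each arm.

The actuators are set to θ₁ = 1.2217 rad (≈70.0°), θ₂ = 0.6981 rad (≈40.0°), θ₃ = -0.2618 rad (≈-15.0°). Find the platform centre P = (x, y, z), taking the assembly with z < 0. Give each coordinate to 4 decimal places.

O1 = (0.1516·cos0.0°, 0.1516·sin0.0°, -0.1691) = (0.1516, 0.0000, -0.1691)
O2 = (0.2279·cos120.0°, 0.2279·sin120.0°, -0.1157) = (-0.1139, 0.1974, -0.1157)
φ3=240.0°: virtual centre (-0.1319, -0.2285, 0.0466), radius l
subtract pairs → two planes through P
linear system: -0.5310x+0.3947y = 0.0137−0.1069z; -0.5670x+-0.4570y = 0.0202−0.4315z
Cramer: x(z) = -0.0306+0.4698z;  y(z) = -0.0063+0.3612z
into |P−O₁|² = l²: 1.3512z² + 0.1626z + -0.1882 = 0;  Δ = 1.0435;  z = -0.4382 or 0.3178 → z<0 root = -0.4382
x = -0.2364, y = -0.1646

(-0.2364, -0.1646, -0.4382)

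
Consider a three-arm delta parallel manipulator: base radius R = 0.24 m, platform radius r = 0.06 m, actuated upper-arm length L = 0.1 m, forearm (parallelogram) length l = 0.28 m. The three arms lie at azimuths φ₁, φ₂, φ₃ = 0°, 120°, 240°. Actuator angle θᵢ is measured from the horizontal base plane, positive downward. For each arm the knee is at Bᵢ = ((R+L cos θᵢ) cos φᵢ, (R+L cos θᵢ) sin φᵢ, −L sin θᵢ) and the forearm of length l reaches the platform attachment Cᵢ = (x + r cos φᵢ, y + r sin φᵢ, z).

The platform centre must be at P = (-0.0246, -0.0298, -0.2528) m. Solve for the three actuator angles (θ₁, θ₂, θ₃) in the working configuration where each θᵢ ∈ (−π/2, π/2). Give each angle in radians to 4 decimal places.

φ1=0.0° → target in arm frame (-0.0246, -0.0298)
  A cos θ + B sin θ = C:  0.2046·cos θ + -0.2528·sin θ = -0.1913
  θ1 = atan2(B,A) + arccos(C/0.3252) = 1.3092
arm 2 (φ=120.0°): x'=-0.0135, y'=0.0362
  A cos θ + B sin θ = C:  0.1935·cos θ + -0.2528·sin θ = -0.1713
  √(A²+B²)=0.3184;  θ2 = -0.9175+2.1390 ≈ 1.2215
arm 3 (φ=240.0°): x'=0.0381, y'=-0.0064
  A cos θ + B sin θ = C:  0.1419·cos θ + -0.2528·sin θ = -0.0784
  γ=atan2(-0.2528,0.1419)=-1.0593;  ψ=arccos(-0.2705)=1.8447;  θ3=γ+ψ≈0.7854

θ₁ = 1.3092, θ₂ = 1.2215, θ₃ = 0.7854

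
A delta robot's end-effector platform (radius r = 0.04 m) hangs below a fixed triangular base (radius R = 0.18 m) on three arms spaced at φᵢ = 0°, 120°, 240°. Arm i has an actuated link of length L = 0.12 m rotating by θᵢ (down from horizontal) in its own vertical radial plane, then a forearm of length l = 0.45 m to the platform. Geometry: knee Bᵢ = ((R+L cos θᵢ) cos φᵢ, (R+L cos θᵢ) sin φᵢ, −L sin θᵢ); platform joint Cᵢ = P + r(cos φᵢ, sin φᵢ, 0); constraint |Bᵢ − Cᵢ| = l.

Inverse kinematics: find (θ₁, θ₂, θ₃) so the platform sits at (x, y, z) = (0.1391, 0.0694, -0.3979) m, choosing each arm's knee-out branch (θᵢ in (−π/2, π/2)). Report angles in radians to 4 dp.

arm 1 (φ=0.0°): x'=0.1391, y'=0.0694
  e−x'=0.0009;  (l²−L²−(e−x')²−y'²−z²)/2L = 0.1040
  θ1 = atan2(B,A) + arccos(C/0.3979) = -0.2622
rotate P by −φ2: (-0.0094, -0.1552, -0.3979)
  e−x'=0.1494;  (l²−L²−(e−x')²−y'²−z²)/2L = -0.0693
  θ2 = atan2(B,A) + arccos(C/0.4250) = 0.5231
rotate P by −φ3: (-0.1297, 0.0858, -0.3979)
  A=0.2697, B=-0.3979, C=(l²−L²−A²−y'²−z²)/(2L)=-0.2096
  √(A²+B²)=0.4807;  θ3 = -0.9752+2.0219 ≈ 1.0467

θ₁ = -0.2622, θ₂ = 0.5231, θ₃ = 1.0467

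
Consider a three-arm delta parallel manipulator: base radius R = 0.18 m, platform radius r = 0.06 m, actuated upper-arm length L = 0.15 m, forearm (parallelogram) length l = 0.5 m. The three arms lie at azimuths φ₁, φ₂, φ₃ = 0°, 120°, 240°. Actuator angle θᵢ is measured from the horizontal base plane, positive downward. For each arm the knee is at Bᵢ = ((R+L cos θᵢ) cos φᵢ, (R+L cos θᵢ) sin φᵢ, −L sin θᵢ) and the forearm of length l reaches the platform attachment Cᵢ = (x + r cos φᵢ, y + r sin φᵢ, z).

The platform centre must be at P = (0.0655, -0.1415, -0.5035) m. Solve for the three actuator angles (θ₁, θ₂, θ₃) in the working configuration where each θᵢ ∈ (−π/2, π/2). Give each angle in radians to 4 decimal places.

θ₁ = 0.4362, θ₂ = 1.1345, θ₃ = 0.3493

arm 1 (φ=0.0°): x'=0.0655, y'=-0.1415
  e−x'=0.0545;  (l²−L²−(e−x')²−y'²−z²)/2L = -0.1633
  √(A²+B²)=0.5064;  θ1 = -1.4630+1.8992 ≈ 0.4362
rotate P by −φ2: (-0.1553, 0.0140, -0.5035)
  e−x'=0.2753;  (l²−L²−(e−x')²−y'²−z²)/2L = -0.3400
  γ=atan2(-0.5035,0.2753)=-1.0704;  ψ=arccos(-0.5925)=2.2049;  θ2=γ+ψ≈1.1345
arm 3 (φ=240.0°): x'=0.0898, y'=0.1275
  e−x'=0.0302;  (l²−L²−(e−x')²−y'²−z²)/2L = -0.1439
  √(A²+B²)=0.5044;  θ3 = -1.5109+1.8601 ≈ 0.3493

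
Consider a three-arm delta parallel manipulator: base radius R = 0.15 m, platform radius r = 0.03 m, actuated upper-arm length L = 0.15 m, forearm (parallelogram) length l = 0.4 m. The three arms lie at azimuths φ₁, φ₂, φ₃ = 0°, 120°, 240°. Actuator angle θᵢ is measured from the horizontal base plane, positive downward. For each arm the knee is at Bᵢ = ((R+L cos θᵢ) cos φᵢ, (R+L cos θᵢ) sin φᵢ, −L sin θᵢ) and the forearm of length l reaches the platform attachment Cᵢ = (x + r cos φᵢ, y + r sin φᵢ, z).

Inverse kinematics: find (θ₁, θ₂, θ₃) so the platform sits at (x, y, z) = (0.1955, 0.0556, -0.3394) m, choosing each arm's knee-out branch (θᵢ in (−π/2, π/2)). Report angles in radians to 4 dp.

arm 1 (φ=0.0°): x'=0.1955, y'=0.0556
  A=-0.0755, B=-0.3394, C=(l²−L²−A²−y'²−z²)/(2L)=0.0451
  θ1 = atan2(B,A) + arccos(C/0.3477) = -0.3488
rotate P by −φ2: (-0.0496, -0.1971, -0.3394)
  e−x'=0.1696;  (l²−L²−(e−x')²−y'²−z²)/2L = -0.1510
  θ2 = atan2(B,A) + arccos(C/0.3794) = 0.8728
rotate P by −φ3: (-0.1459, 0.1415, -0.3394)
  A cos θ + B sin θ = C:  0.2659·cos θ + -0.3394·sin θ = -0.2281
  θ3 = atan2(B,A) + arccos(C/0.4312) = 1.2219

θ₁ = -0.3488, θ₂ = 0.8728, θ₃ = 1.2219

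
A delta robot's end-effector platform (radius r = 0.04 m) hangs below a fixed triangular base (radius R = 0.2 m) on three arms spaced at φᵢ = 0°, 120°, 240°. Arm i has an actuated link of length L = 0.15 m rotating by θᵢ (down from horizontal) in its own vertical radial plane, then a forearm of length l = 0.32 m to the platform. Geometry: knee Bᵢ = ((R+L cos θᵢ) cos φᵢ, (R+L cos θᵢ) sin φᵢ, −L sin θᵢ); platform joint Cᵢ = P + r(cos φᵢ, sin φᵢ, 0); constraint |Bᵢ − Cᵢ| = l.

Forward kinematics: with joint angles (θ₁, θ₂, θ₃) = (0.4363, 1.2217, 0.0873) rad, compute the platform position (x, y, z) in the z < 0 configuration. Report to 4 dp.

(0.0299, -0.0981, -0.2117)

arm 1 at φ=0.0°: e+L cos θ1 = 0.2959;  S1 = (0.2959, 0.0000, -0.0634)
S2 = (0.2113·cos120.0°, 0.2113·sin120.0°, -0.1410) = (-0.1057, 0.1830, -0.1410)
arm 3 at φ=240.0°: e+L cos θ3 = 0.3094;  S3 = (-0.1547, -0.2680, -0.0131)
eliminate P² terms by subtracting sphere 1 from 2 and 3
[-0.8032 0.3660 -0.1551]·P = -0.0271;  [-0.9013 -0.5359 0.1006]·P = 0.0043
det = 0.7604;  x = 0.0170+-0.0609z,  y = -0.0367+0.2902z
quadratic in z: (1.0879)z²+(0.1395)z+(-0.0192)=0, √Δ=0.3212 → z ∈ {-0.2117, 0.0835}; z = -0.2117 (taking z<0)
x = 0.0299, y = -0.0981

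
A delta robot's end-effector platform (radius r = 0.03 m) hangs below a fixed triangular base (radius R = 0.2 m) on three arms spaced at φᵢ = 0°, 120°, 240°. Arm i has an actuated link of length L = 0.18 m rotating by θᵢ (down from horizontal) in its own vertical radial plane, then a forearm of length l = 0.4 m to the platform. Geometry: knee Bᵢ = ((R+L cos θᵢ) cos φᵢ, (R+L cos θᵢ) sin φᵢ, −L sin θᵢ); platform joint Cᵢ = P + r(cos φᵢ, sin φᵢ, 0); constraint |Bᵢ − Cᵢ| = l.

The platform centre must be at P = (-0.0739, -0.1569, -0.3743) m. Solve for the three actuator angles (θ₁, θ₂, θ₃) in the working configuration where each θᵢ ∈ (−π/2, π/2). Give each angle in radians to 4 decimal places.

arm 1 (φ=0.0°): x'=-0.0739, y'=-0.1569
  A=0.2439, B=-0.3743, C=(l²−L²−A²−y'²−z²)/(2L)=-0.2683
  √(A²+B²)=0.4468;  θ1 = -0.9933+2.2151 ≈ 1.2218
φ2=120.0° → target in arm frame (-0.0989, 0.1424)
  e−x'=0.2689;  (l²−L²−(e−x')²−y'²−z²)/2L = -0.2920
  θ2 = atan2(B,A) + arccos(C/0.4609) = 1.3091
φ3=240.0° → target in arm frame (0.1728, 0.0145)
  A cos θ + B sin θ = C:  -0.0028·cos θ + -0.3743·sin θ = -0.0353
  θ3 = atan2(B,A) + arccos(C/0.3743) = 0.0870

θ₁ = 1.2218, θ₂ = 1.3091, θ₃ = 0.0870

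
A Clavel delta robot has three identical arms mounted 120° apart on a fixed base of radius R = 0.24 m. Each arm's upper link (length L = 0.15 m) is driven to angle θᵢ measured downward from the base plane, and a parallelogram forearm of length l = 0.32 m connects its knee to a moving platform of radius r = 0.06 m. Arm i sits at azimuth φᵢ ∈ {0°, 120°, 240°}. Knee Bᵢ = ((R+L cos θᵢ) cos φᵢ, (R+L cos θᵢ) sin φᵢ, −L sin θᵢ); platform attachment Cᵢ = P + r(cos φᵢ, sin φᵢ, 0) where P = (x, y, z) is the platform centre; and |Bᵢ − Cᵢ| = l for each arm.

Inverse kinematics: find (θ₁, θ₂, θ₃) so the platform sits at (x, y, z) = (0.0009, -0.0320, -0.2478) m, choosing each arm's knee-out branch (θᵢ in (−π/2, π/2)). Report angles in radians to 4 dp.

arm 1 (φ=0.0°): x'=0.0009, y'=-0.0320
  A cos θ + B sin θ = C:  0.1791·cos θ + -0.2478·sin θ = -0.0487
  θ1 = atan2(B,A) + arccos(C/0.3057) = 0.7858
arm 2 (φ=120.0°): x'=-0.0282, y'=0.0152
  A cos θ + B sin θ = C:  0.2082·cos θ + -0.2478·sin θ = -0.0836
  γ=atan2(-0.2478,0.2082)=-0.8721;  ψ=arccos(-0.2582)=1.8320;  θ2=γ+ψ≈0.9598
arm 3 (φ=240.0°): x'=0.0273, y'=0.0168
  A=0.1527, B=-0.2478, C=(l²−L²−A²−y'²−z²)/(2L)=-0.0171
  √(A²+B²)=0.2911;  θ3 = -1.0184+1.6294 ≈ 0.6110

θ₁ = 0.7858, θ₂ = 0.9598, θ₃ = 0.6110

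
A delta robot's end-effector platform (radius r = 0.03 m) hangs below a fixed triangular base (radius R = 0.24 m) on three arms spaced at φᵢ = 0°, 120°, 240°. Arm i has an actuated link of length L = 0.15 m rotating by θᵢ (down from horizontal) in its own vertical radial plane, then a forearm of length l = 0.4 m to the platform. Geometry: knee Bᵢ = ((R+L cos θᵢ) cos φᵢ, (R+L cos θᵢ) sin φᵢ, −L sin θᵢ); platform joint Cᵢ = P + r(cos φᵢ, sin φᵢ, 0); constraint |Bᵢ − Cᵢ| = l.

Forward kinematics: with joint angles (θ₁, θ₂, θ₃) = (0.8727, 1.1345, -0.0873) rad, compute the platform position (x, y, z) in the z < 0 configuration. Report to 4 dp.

arm 1 at φ=0.0°: ρ1 = 0.3064;  centre 1 = (0.3064, 0.0000, -0.1149)
arm 2 at φ=120.0°: ρ2 = 0.2734;  centre 2 = (-0.1367, 0.2368, -0.1359)
φ3=240.0°: virtual centre (-0.1797, -0.3113, 0.0131), radius l
subtract pairs → two planes through P
[-0.8862 0.4735 -0.0421]·P = -0.0139;  [-0.9723 -0.6225 0.2560]·P = 0.0223
Cramer: x(z) = -0.0019+0.0939z;  y(z) = -0.0328+0.2646z
quadratic in z: (1.0788)z²+(0.1546)z+(-0.0507)=0, √Δ=0.4925 → z ∈ {-0.2999, 0.1566}; z = -0.2999 (taking z<0)
x = -0.0300, y = -0.1122

(-0.0300, -0.1122, -0.2999)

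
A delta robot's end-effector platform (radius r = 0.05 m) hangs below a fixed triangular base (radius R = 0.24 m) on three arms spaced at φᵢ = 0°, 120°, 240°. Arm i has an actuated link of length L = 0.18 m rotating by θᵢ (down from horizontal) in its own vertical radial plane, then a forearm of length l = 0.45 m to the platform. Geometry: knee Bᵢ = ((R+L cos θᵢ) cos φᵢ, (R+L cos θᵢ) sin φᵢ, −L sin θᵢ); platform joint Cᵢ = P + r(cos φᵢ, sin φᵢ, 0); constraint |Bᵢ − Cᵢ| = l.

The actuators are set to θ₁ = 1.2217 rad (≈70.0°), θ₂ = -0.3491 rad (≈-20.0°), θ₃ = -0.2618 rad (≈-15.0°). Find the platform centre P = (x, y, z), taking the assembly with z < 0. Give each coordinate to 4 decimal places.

(-0.1872, 0.0057, -0.2689)

arm 1 at φ=0.0°: e+L cos θ1 = 0.2516;  O1 = (0.2516, 0.0000, -0.1691)
O2 = (0.3591·cos120.0°, 0.3591·sin120.0°, 0.0616) = (-0.1796, 0.3110, 0.0616)
arm 3 at φ=240.0°: e+L cos θ3 = 0.3639;  O3 = (-0.1819, -0.3151, 0.0466)
eliminate P² terms by subtracting sphere 1 from 2 and 3
[-0.8623 0.6221 0.4614]·P = 0.0409;  [-0.8670 -0.6302 0.4315]·P = 0.0427
Cramer: x(z) = -0.0483+0.5165z;  y(z) = -0.0013-0.0259z
sphere 1 gives Az²+Bz+C=0 with A=1.2674, B=0.0286, C=-0.0840;  B²−4AC=0.4265;  roots -0.2689, 0.2463;  negative root z = -0.2689
x = -0.1872, y = 0.0057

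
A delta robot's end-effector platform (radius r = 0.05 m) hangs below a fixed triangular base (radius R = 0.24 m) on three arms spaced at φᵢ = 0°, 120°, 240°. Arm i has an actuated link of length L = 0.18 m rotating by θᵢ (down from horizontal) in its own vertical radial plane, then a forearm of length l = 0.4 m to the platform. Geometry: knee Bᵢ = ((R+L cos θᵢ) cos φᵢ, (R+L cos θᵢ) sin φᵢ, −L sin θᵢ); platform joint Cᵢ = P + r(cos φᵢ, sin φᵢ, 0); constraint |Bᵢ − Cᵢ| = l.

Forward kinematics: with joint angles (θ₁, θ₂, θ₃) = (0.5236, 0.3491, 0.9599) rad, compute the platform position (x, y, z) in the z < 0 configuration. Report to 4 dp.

φ1=0.0°: virtual centre (0.3459, 0.0000, -0.0900), radius l
centre 2 = (0.3591·cos120.0°, 0.3591·sin120.0°, -0.0616) = (-0.1796, 0.3110, -0.0616)
centre 3 = (0.2932·cos240.0°, 0.2932·sin240.0°, -0.1474) = (-0.1466, -0.2540, -0.1474)
subtract pairs → two planes through P
linear system: -1.0509x+0.6221y = 0.0050−0.0569z; -0.9850x+-0.5079y = -0.0200−-0.1149z
Cramer: x(z) = 0.0086-0.0371z;  y(z) = 0.0227-0.1542z
quadratic in z: (1.0251)z²+(0.1981)z+(-0.0376)=0, √Δ=0.4400 → z ∈ {-0.3112, 0.1180}; z = -0.3112 (taking z<0)
x = 0.0202, y = 0.0706

(0.0202, 0.0706, -0.3112)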